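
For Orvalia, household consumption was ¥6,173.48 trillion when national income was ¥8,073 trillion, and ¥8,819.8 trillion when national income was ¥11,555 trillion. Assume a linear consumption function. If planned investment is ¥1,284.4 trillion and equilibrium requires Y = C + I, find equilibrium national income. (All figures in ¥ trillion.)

Y = 5510

MPC = (8819.8 − 6173.48)/(11555 − 8073) = 2646.32/3482 = 0.76
a = 6173.48 − 0.76(8073) = 38
Equilibrium: Y = 38 + 0.76Y + 1284.4
0.24Y = 1322.4, so Y = 1322.4/0.24 = 5510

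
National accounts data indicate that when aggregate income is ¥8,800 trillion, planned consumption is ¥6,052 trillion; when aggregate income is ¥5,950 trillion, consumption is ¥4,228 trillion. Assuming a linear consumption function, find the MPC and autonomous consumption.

MPC = 0.64; a = 420

MPC = ΔC/ΔY = (6052 − 4228)/(8800 − 5950) = 1824/2850 = 0.64
a = C − MPC·Y = 4228 − 0.64(5950) = 4228 − 3808 = 420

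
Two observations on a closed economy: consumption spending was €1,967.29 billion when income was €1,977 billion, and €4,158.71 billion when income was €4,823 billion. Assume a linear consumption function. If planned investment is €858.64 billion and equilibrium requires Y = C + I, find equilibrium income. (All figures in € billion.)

Y = 5668

MPC = (4158.71 − 1967.29)/(4823 − 1977) = 2191.42/2846 = 0.77
a = 1967.29 − 0.77(1977) = 445
Equilibrium: Y = 445 + 0.77Y + 858.64
0.23Y = 1303.64, so Y = 1303.64/0.23 = 5668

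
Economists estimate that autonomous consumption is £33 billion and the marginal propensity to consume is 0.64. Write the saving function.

S = -33 + 0.36Y

S = Y − C = Y − (33 + 0.64Y) = -33 + (1 − 0.64)Y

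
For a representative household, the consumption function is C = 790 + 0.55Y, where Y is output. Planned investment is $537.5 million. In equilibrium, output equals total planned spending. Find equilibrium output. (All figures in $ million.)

Y = C + I = 790 + 0.55Y + 537.5
Y − 0.55Y = 1327.5
0.45Y = 1327.5, so Y = 1327.5/0.45 = 2950

Y = 2950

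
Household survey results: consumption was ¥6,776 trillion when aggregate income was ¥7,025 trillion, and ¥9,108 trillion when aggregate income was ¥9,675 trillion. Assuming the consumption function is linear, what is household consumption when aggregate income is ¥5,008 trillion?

MPC = (9108 − 6776)/(9675 − 7025) = 2332/2650 = 0.88
a = 6776 − 0.88(7025) = 6776 − 6182 = 594
C = 594 + 0.88(5008) = 594 + 4407.04 = 5001.04

C = 5001.04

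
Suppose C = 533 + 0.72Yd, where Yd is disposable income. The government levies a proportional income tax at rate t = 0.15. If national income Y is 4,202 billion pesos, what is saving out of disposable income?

Yd = (1 − 0.15)(4202) = 0.85(4202) = 3571.7
C = 533 + 0.72(3571.7) = 533 + 2571.624 = 3104.624
S = Yd − C = 3571.7 − 3104.624 = 467.076

S = 467.076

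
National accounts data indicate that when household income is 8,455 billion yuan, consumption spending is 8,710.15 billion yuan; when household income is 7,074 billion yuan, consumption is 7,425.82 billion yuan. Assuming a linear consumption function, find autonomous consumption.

a = 847

MPC = ΔC/ΔY = (8710.15 − 7425.82)/(8455 − 7074) = 1284.33/1381 = 0.93
a = C − MPC·Y = 7425.82 − 0.93(7074) = 7425.82 − 6578.82 = 847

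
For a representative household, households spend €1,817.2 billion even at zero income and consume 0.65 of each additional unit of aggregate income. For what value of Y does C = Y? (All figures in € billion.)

Y = 5192

At break-even, C = Y: 1817.2 + 0.65Y = Y
0.35Y = 1817.2, so Y = 1817.2/0.35 = 5192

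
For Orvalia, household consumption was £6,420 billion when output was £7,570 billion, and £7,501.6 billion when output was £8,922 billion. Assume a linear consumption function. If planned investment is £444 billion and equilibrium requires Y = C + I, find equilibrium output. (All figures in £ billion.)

Y = 4040

MPC = (7501.6 − 6420)/(8922 − 7570) = 1081.6/1352 = 0.8
a = 6420 − 0.8(7570) = 364
Equilibrium: Y = 364 + 0.8Y + 444
0.2Y = 808, so Y = 808/0.2 = 4040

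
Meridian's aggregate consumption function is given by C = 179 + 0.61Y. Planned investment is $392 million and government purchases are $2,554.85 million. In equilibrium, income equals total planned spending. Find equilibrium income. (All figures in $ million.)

Y = C + I + G = 179 + 0.61Y + 392 + 2554.85
Y − 0.61Y = 3125.85
0.39Y = 3125.85, so Y = 3125.85/0.39 = 8015

Y = 8015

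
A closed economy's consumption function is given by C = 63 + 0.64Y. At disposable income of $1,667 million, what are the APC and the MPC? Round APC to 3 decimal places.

APC = 0.678; MPC = 0.64

MPC = 0.64 (the slope of the consumption function)
C = 63 + 0.64(1667) = 1129.88, so APC = 1129.88/1667 = 0.678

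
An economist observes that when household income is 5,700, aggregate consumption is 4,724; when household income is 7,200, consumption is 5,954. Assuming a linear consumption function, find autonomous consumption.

MPC = ΔC/ΔY = (5954 − 4724)/(7200 − 5700) = 1230/1500 = 0.82
a = C − MPC·Y = 4724 − 0.82(5700) = 4724 − 4674 = 50

a = 50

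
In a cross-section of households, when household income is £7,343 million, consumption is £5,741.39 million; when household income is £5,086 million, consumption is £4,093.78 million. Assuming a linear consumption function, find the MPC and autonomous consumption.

MPC = ΔC/ΔY = (5741.39 − 4093.78)/(7343 − 5086) = 1647.61/2257 = 0.73
a = C − MPC·Y = 4093.78 − 0.73(5086) = 4093.78 − 3712.78 = 381

MPC = 0.73; a = 381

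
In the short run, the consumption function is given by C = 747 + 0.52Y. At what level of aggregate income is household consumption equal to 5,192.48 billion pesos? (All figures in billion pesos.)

747 + 0.52Y = 5192.48
0.52Y = 4445.48, so Y = 4445.48/0.52 = 8549

Y = 8549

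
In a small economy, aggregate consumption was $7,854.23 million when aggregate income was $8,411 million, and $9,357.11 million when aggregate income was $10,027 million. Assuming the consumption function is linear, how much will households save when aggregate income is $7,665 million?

S = 504.55

MPC = (9357.11 − 7854.23)/(10027 − 8411) = 1502.88/1616 = 0.93
a = 7854.23 − 0.93(8411) = 7854.23 − 7822.23 = 32
C = 32 + 0.93(7665) = 7160.45
S = 7665 − 7160.45 = 504.55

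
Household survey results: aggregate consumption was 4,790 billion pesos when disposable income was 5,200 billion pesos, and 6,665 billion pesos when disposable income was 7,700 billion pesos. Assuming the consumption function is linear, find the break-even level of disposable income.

MPC = (6665 − 4790)/(7700 − 5200) = 1875/2500 = 0.75
a = 4790 − 0.75(5200) = 4790 − 3900 = 890
Break-even: Y = a/(1−MPC) = 890/0.25 = 3560

Y = 3560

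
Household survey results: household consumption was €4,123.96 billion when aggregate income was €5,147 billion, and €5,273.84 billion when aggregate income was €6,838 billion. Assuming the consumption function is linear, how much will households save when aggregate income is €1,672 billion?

MPC = (5273.84 − 4123.96)/(6838 − 5147) = 1149.88/1691 = 0.68
a = 4123.96 − 0.68(5147) = 4123.96 − 3499.96 = 624
C = 624 + 0.68(1672) = 1760.96
S = 1672 − 1760.96 = -88.96

S = -88.96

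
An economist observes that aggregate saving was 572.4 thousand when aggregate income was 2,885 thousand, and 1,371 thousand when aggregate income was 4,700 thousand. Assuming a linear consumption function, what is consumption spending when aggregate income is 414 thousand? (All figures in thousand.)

MPS = ΔS/ΔY = (1371 − 572.4)/(4700 − 2885) = 798.6/1815 = 0.44
MPC = 1 − MPS = 0.56
Autonomous saving = 572.4 − 0.44(2885) = -697, so a = 697
C = 697 + 0.56(414) = 697 + 231.84 = 928.84

C = 928.84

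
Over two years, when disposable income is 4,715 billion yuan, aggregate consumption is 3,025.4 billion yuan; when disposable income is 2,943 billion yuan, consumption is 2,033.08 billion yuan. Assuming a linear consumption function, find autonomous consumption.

a = 385

MPC = ΔC/ΔY = (3025.4 − 2033.08)/(4715 − 2943) = 992.32/1772 = 0.56
a = C − MPC·Y = 2033.08 − 0.56(2943) = 2033.08 − 1648.08 = 385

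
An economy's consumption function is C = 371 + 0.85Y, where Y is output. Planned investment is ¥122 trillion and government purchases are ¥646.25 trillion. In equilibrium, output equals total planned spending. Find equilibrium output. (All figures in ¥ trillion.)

Y = C + I + G = 371 + 0.85Y + 122 + 646.25
Y − 0.85Y = 1139.25
0.15Y = 1139.25, so Y = 1139.25/0.15 = 7595

Y = 7595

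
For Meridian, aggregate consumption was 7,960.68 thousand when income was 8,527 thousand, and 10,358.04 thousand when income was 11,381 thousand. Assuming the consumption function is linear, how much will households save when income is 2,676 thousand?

MPC = (10358.04 − 7960.68)/(11381 − 8527) = 2397.36/2854 = 0.84
a = 7960.68 − 0.84(8527) = 7960.68 − 7162.68 = 798
C = 798 + 0.84(2676) = 3045.84
S = 2676 − 3045.84 = -369.84

S = -369.84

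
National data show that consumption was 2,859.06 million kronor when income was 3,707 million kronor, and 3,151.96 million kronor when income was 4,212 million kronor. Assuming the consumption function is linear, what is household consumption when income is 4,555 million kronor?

MPC = (3151.96 − 2859.06)/(4212 − 3707) = 292.9/505 = 0.58
a = 2859.06 − 0.58(3707) = 2859.06 − 2150.06 = 709
C = 709 + 0.58(4555) = 709 + 2641.9 = 3350.9

C = 3350.9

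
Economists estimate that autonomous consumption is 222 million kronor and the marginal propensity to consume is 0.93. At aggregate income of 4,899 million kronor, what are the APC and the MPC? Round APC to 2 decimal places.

APC = 0.98; MPC = 0.93

MPC = 0.93 (the slope of the consumption function)
C = 222 + 0.93(4899) = 4778.07, so APC = 4778.07/4899 = 0.98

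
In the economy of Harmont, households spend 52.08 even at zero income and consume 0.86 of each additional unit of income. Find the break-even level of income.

Y = 372

At break-even, C = Y: 52.08 + 0.86Y = Y
0.14Y = 52.08, so Y = 52.08/0.14 = 372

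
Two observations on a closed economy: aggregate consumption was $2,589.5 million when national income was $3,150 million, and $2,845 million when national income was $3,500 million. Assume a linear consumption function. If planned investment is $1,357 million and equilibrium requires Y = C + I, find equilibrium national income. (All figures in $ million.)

MPC = (2845 − 2589.5)/(3500 − 3150) = 255.5/350 = 0.73
a = 2589.5 − 0.73(3150) = 290
Equilibrium: Y = 290 + 0.73Y + 1357
0.27Y = 1647, so Y = 1647/0.27 = 6100

Y = 6100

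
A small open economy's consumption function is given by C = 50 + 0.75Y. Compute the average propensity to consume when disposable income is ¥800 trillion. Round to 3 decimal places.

C = 50 + 0.75(800) = 650
APC = C/Y = 650/800 = 0.813

APC = 0.813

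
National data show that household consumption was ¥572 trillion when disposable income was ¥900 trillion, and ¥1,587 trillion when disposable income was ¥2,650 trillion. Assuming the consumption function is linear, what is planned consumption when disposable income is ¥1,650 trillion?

MPC = (1587 − 572)/(2650 − 900) = 1015/1750 = 0.58
a = 572 − 0.58(900) = 572 − 522 = 50
C = 50 + 0.58(1650) = 50 + 957 = 1007

C = 1007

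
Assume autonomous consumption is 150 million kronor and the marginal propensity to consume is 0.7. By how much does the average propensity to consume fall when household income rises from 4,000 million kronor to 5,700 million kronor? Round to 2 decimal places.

At Y = 4000: C = 150 + 0.7(4000) = 2950, APC = 2950/4000 = 0.738
At Y = 5700: C = 4140, APC = 4140/5700 = 0.726
Fall in APC = 0.738 − 0.726 = 0.012 ≈ 0.01

ΔAPC = 0.01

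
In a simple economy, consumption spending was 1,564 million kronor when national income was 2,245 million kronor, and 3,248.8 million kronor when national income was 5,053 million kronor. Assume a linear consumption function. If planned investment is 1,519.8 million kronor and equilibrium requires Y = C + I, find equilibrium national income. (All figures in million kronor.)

MPC = (3248.8 − 1564)/(5053 − 2245) = 1684.8/2808 = 0.6
a = 1564 − 0.6(2245) = 217
Equilibrium: Y = 217 + 0.6Y + 1519.8
0.4Y = 1736.8, so Y = 1736.8/0.4 = 4342

Y = 4342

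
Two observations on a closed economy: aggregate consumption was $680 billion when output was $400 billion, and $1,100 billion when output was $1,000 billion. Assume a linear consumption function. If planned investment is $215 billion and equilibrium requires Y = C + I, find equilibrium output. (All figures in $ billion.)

Y = 2050

MPC = (1100 − 680)/(1000 − 400) = 420/600 = 0.7
a = 680 − 0.7(400) = 400
Equilibrium: Y = 400 + 0.7Y + 215
0.3Y = 615, so Y = 615/0.3 = 2050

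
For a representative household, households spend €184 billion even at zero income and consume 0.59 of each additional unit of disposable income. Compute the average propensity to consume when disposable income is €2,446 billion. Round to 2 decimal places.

APC = 0.67

C = 184 + 0.59(2446) = 1627.14
APC = C/Y = 1627.14/2446 = 0.67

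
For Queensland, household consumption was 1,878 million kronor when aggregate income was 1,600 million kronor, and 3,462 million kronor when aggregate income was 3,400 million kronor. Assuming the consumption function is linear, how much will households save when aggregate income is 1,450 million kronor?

S = -296

MPC = (3462 − 1878)/(3400 − 1600) = 1584/1800 = 0.88
a = 1878 − 0.88(1600) = 1878 − 1408 = 470
C = 470 + 0.88(1450) = 1746
S = 1450 − 1746 = -296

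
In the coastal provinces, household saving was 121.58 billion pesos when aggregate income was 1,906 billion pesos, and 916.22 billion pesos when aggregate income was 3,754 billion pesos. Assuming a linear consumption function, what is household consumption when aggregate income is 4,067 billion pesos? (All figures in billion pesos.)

C = 3016.19

MPS = ΔS/ΔY = (916.22 − 121.58)/(3754 − 1906) = 794.64/1848 = 0.43
MPC = 1 − MPS = 0.57
Autonomous saving = 121.58 − 0.43(1906) = -698, so a = 698
C = 698 + 0.57(4067) = 698 + 2318.19 = 3016.19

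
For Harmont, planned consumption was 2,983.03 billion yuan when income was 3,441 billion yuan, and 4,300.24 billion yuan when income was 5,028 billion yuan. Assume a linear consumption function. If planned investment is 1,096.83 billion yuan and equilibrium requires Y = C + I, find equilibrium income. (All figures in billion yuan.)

Y = 7199

MPC = (4300.24 − 2983.03)/(5028 − 3441) = 1317.21/1587 = 0.83
a = 2983.03 − 0.83(3441) = 127
Equilibrium: Y = 127 + 0.83Y + 1096.83
0.17Y = 1223.83, so Y = 1223.83/0.17 = 7199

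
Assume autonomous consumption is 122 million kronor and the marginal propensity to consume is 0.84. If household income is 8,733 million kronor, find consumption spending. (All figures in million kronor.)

C = 122 + 0.84(8733) = 122 + 7335.72 = 7457.72

C = 7457.72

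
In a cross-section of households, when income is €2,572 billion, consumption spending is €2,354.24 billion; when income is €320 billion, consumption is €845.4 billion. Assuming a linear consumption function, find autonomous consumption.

MPC = ΔC/ΔY = (2354.24 − 845.4)/(2572 − 320) = 1508.84/2252 = 0.67
a = C − MPC·Y = 845.4 − 0.67(320) = 845.4 − 214.4 = 631

a = 631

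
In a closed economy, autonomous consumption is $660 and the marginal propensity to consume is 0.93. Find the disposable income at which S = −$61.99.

S = Y − C = -660 + 0.07Y
-660 + 0.07Y = -61.99, so 0.07Y = 598.01 and Y = 8543

Y = 8543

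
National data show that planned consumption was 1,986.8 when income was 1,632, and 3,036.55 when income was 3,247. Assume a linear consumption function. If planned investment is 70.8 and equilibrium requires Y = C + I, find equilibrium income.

Y = 2848

MPC = (3036.55 − 1986.8)/(3247 − 1632) = 1049.75/1615 = 0.65
a = 1986.8 − 0.65(1632) = 926
Equilibrium: Y = 926 + 0.65Y + 70.8
0.35Y = 996.8, so Y = 996.8/0.35 = 2848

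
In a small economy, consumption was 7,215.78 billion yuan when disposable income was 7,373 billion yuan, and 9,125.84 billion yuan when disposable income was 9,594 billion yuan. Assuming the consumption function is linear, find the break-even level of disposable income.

Y = 6250

MPC = (9125.84 − 7215.78)/(9594 − 7373) = 1910.06/2221 = 0.86
a = 7215.78 − 0.86(7373) = 7215.78 − 6340.78 = 875
Break-even: Y = a/(1−MPC) = 875/0.14 = 6250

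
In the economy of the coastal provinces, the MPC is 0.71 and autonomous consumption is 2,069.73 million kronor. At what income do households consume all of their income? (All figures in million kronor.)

At break-even, C = Y: 2069.73 + 0.71Y = Y
0.29Y = 2069.73, so Y = 2069.73/0.29 = 7137

Y = 7137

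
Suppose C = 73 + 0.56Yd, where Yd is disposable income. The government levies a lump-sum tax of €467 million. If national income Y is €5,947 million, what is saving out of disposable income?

S = 2338.2

Yd = Y − T = 5947 − 467 = 5480
C = 73 + 0.56(5480) = 73 + 3068.8 = 3141.8
S = Yd − C = 5480 − 3141.8 = 2338.2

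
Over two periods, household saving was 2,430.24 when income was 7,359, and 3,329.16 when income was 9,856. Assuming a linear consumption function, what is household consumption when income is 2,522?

MPS = ΔS/ΔY = (3329.16 − 2430.24)/(9856 − 7359) = 898.92/2497 = 0.36
MPC = 1 − MPS = 0.64
Autonomous saving = 2430.24 − 0.36(7359) = -219, so a = 219
C = 219 + 0.64(2522) = 219 + 1614.08 = 1833.08

C = 1833.08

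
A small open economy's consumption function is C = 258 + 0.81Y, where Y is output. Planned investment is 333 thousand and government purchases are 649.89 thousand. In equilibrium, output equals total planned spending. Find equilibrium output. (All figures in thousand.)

Y = 6531

Y = C + I + G = 258 + 0.81Y + 333 + 649.89
Y − 0.81Y = 1240.89
0.19Y = 1240.89, so Y = 1240.89/0.19 = 6531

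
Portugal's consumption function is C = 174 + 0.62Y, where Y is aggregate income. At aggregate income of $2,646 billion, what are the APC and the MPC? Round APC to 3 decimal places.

APC = 0.686; MPC = 0.62

MPC = 0.62 (the slope of the consumption function)
C = 174 + 0.62(2646) = 1814.52, so APC = 1814.52/2646 = 0.686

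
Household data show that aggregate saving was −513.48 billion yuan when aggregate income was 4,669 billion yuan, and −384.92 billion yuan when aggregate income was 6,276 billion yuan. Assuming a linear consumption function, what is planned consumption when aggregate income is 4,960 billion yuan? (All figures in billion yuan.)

MPS = ΔS/ΔY = (-384.92 − (-513.48))/(6276 − 4669) = 128.56/1607 = 0.08
MPC = 1 − MPS = 0.92
Autonomous saving = -513.48 − 0.08(4669) = -887, so a = 887
C = 887 + 0.92(4960) = 887 + 4563.2 = 5450.2

C = 5450.2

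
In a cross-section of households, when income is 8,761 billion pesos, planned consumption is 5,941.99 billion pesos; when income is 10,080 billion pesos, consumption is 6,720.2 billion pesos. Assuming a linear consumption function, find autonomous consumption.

MPC = ΔC/ΔY = (6720.2 − 5941.99)/(10080 − 8761) = 778.21/1319 = 0.59
a = C − MPC·Y = 5941.99 − 0.59(8761) = 5941.99 − 5168.99 = 773

a = 773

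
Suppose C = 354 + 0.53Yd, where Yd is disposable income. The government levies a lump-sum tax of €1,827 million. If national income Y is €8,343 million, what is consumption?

Yd = Y − T = 8343 − 1827 = 6516
C = 354 + 0.53(6516) = 354 + 3453.48 = 3807.48

C = 3807.48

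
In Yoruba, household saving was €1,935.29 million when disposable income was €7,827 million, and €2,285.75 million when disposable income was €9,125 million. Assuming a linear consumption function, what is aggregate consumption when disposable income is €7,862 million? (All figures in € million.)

C = 5917.26

MPS = ΔS/ΔY = (2285.75 − 1935.29)/(9125 − 7827) = 350.46/1298 = 0.27
MPC = 1 − MPS = 0.73
Autonomous saving = 1935.29 − 0.27(7827) = -178, so a = 178
C = 178 + 0.73(7862) = 178 + 5739.26 = 5917.26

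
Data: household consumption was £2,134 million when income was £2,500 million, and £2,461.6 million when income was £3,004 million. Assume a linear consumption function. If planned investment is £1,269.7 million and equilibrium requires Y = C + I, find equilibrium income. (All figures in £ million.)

Y = 5082

MPC = (2461.6 − 2134)/(3004 − 2500) = 327.6/504 = 0.65
a = 2134 − 0.65(2500) = 509
Equilibrium: Y = 509 + 0.65Y + 1269.7
0.35Y = 1778.7, so Y = 1778.7/0.35 = 5082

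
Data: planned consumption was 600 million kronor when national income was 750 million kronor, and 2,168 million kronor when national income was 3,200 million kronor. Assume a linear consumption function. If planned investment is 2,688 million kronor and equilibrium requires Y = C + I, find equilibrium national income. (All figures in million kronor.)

MPC = (2168 − 600)/(3200 − 750) = 1568/2450 = 0.64
a = 600 − 0.64(750) = 120
Equilibrium: Y = 120 + 0.64Y + 2688
0.36Y = 2808, so Y = 2808/0.36 = 7800

Y = 7800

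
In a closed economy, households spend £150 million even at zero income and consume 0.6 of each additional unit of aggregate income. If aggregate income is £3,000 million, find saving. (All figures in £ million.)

C = 150 + 0.6(3000) = 150 + 1800 = 1950
S = Y − C = 3000 − 1950 = 1050

S = 1050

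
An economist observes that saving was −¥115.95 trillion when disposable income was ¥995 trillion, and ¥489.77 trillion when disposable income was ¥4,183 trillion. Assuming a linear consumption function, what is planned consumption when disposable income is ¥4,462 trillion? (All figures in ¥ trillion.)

C = 3919.22

MPS = ΔS/ΔY = (489.77 − (-115.95))/(4183 − 995) = 605.72/3188 = 0.19
MPC = 1 − MPS = 0.81
Autonomous saving = -115.95 − 0.19(995) = -305, so a = 305
C = 305 + 0.81(4462) = 305 + 3614.22 = 3919.22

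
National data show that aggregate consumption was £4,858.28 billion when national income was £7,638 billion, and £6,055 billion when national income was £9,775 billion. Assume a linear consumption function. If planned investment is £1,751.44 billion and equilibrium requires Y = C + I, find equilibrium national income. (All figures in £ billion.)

Y = 5301

MPC = (6055 − 4858.28)/(9775 − 7638) = 1196.72/2137 = 0.56
a = 4858.28 − 0.56(7638) = 581
Equilibrium: Y = 581 + 0.56Y + 1751.44
0.44Y = 2332.44, so Y = 2332.44/0.44 = 5301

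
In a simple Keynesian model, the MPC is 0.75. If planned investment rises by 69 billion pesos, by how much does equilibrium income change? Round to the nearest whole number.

ΔY ≈ 276

The multiplier is 1/(1 − MPC) = 1/0.25.
ΔY = 69/0.25 = 276.00 ≈ 276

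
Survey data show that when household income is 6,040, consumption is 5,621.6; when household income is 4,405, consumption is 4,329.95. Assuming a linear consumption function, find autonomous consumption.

MPC = ΔC/ΔY = (5621.6 − 4329.95)/(6040 − 4405) = 1291.65/1635 = 0.79
a = C − MPC·Y = 4329.95 − 0.79(4405) = 4329.95 − 3479.95 = 850

a = 850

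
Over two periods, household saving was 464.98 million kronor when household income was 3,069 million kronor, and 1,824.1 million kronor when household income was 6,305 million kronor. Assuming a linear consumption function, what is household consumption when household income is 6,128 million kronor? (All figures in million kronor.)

MPS = ΔS/ΔY = (1824.1 − 464.98)/(6305 − 3069) = 1359.12/3236 = 0.42
MPC = 1 − MPS = 0.58
Autonomous saving = 464.98 − 0.42(3069) = -824, so a = 824
C = 824 + 0.58(6128) = 824 + 3554.24 = 4378.24

C = 4378.24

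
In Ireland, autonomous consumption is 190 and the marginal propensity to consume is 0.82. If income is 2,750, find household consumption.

C = 190 + 0.82(2750) = 190 + 2255 = 2445

C = 2445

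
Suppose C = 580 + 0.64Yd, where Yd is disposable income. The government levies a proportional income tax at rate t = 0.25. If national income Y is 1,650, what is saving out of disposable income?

Yd = (1 − 0.25)(1650) = 0.75(1650) = 1237.5
C = 580 + 0.64(1237.5) = 580 + 792 = 1372
S = Yd − C = 1237.5 − 1372 = -134.5

S = -134.5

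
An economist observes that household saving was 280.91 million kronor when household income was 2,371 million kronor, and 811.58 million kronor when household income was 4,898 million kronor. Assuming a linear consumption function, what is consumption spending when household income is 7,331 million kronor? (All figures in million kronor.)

MPS = ΔS/ΔY = (811.58 − 280.91)/(4898 − 2371) = 530.67/2527 = 0.21
MPC = 1 − MPS = 0.79
Autonomous saving = 280.91 − 0.21(2371) = -217, so a = 217
C = 217 + 0.79(7331) = 217 + 5791.49 = 6008.49

C = 6008.49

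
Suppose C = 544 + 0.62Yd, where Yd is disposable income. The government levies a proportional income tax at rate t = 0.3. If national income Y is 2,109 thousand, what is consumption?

C = 1459.306

Yd = (1 − 0.3)(2109) = 0.7(2109) = 1476.3
C = 544 + 0.62(1476.3) = 544 + 915.306 = 1459.306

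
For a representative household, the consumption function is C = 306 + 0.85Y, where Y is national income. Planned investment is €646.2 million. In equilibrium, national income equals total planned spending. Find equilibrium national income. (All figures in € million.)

Y = 6348

Y = C + I = 306 + 0.85Y + 646.2
Y − 0.85Y = 952.2
0.15Y = 952.2, so Y = 952.2/0.15 = 6348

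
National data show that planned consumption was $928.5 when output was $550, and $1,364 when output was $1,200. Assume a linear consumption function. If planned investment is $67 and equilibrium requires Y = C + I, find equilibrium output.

Y = 1900

MPC = (1364 − 928.5)/(1200 − 550) = 435.5/650 = 0.67
a = 928.5 − 0.67(550) = 560
Equilibrium: Y = 560 + 0.67Y + 67
0.33Y = 627, so Y = 627/0.33 = 1900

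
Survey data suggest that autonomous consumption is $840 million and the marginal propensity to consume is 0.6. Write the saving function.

S = -840 + 0.4Y

S = Y − C = Y − (840 + 0.6Y) = -840 + (1 − 0.6)Y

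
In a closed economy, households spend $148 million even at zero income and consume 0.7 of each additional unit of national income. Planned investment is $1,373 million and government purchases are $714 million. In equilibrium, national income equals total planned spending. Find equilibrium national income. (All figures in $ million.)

Y = 7450

Y = C + I + G = 148 + 0.7Y + 1373 + 714
Y − 0.7Y = 2235
0.3Y = 2235, so Y = 2235/0.3 = 7450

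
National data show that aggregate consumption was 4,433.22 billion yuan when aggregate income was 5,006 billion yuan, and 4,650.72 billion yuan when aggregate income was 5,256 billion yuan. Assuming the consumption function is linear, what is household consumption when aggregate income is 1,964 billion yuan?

C = 1786.68

MPC = (4650.72 − 4433.22)/(5256 − 5006) = 217.5/250 = 0.87
a = 4433.22 − 0.87(5006) = 4433.22 − 4355.22 = 78
C = 78 + 0.87(1964) = 78 + 1708.68 = 1786.68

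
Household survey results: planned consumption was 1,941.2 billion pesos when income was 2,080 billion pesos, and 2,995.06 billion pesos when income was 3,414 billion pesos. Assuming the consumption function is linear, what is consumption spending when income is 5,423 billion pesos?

C = 4582.17

MPC = (2995.06 − 1941.2)/(3414 − 2080) = 1053.86/1334 = 0.79
a = 1941.2 − 0.79(2080) = 1941.2 − 1643.2 = 298
C = 298 + 0.79(5423) = 298 + 4284.17 = 4582.17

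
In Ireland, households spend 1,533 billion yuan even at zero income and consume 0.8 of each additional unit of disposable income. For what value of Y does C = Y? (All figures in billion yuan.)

Y = 7665

At break-even, C = Y: 1533 + 0.8Y = Y
0.2Y = 1533, so Y = 1533/0.2 = 7665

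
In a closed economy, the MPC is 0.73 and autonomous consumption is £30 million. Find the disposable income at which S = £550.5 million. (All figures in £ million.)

S = Y − C = -30 + 0.27Y
-30 + 0.27Y = 550.5, so 0.27Y = 580.5 and Y = 2150

Y = 2150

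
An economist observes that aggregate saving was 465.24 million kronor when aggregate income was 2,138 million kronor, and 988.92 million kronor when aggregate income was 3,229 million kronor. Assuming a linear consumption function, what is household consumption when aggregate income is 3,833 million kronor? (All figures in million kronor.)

C = 2554.16

MPS = ΔS/ΔY = (988.92 − 465.24)/(3229 − 2138) = 523.68/1091 = 0.48
MPC = 1 − MPS = 0.52
Autonomous saving = 465.24 − 0.48(2138) = -561, so a = 561
C = 561 + 0.52(3833) = 561 + 1993.16 = 2554.16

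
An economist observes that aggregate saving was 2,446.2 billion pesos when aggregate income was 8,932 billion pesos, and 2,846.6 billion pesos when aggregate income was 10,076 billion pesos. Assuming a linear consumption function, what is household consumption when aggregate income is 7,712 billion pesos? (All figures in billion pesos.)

C = 5692.8

MPS = ΔS/ΔY = (2846.6 − 2446.2)/(10076 − 8932) = 400.4/1144 = 0.35
MPC = 1 − MPS = 0.65
Autonomous saving = 2446.2 − 0.35(8932) = -680, so a = 680
C = 680 + 0.65(7712) = 680 + 5012.8 = 5692.8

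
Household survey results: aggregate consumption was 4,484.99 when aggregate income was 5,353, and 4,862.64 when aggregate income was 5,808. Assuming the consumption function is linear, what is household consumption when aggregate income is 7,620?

C = 6366.6

MPC = (4862.64 − 4484.99)/(5808 − 5353) = 377.65/455 = 0.83
a = 4484.99 − 0.83(5353) = 4484.99 − 4442.99 = 42
C = 42 + 0.83(7620) = 42 + 6324.6 = 6366.6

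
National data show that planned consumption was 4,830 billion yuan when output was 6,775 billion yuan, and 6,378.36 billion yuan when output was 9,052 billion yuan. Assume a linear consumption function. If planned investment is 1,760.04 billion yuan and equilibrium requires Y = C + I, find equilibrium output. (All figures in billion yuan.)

Y = 6197

MPC = (6378.36 − 4830)/(9052 − 6775) = 1548.36/2277 = 0.68
a = 4830 − 0.68(6775) = 223
Equilibrium: Y = 223 + 0.68Y + 1760.04
0.32Y = 1983.04, so Y = 1983.04/0.32 = 6197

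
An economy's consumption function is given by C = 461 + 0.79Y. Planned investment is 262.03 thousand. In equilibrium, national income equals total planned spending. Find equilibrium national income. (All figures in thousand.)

Y = C + I = 461 + 0.79Y + 262.03
Y − 0.79Y = 723.03
0.21Y = 723.03, so Y = 723.03/0.21 = 3443

Y = 3443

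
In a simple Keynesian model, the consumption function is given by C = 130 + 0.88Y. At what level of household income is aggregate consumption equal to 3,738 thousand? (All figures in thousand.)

Y = 4100

130 + 0.88Y = 3738
0.88Y = 3608, so Y = 3608/0.88 = 4100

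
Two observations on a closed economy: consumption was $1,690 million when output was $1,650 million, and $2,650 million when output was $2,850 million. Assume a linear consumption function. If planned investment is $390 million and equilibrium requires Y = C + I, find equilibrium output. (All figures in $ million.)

MPC = (2650 − 1690)/(2850 − 1650) = 960/1200 = 0.8
a = 1690 − 0.8(1650) = 370
Equilibrium: Y = 370 + 0.8Y + 390
0.2Y = 760, so Y = 760/0.2 = 3800

Y = 3800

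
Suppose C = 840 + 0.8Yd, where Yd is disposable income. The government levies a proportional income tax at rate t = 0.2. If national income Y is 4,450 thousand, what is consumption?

C = 3688

Yd = (1 − 0.2)(4450) = 0.8(4450) = 3560
C = 840 + 0.8(3560) = 840 + 2848 = 3688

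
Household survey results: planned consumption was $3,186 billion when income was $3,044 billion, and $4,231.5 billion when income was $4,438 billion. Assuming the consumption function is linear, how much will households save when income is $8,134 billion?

MPC = (4231.5 − 3186)/(4438 − 3044) = 1045.5/1394 = 0.75
a = 3186 − 0.75(3044) = 3186 − 2283 = 903
C = 903 + 0.75(8134) = 7003.5
S = 8134 − 7003.5 = 1130.5

S = 1130.5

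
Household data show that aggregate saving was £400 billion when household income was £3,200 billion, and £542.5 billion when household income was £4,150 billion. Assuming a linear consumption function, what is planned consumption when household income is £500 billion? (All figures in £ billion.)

C = 505

MPS = ΔS/ΔY = (542.5 − 400)/(4150 − 3200) = 142.5/950 = 0.15
MPC = 1 − MPS = 0.85
Autonomous saving = 400 − 0.15(3200) = -80, so a = 80
C = 80 + 0.85(500) = 80 + 425 = 505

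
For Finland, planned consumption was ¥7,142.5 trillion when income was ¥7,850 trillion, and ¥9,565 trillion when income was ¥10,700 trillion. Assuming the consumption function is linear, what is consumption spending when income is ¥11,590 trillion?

MPC = (9565 − 7142.5)/(10700 − 7850) = 2422.5/2850 = 0.85
a = 7142.5 − 0.85(7850) = 7142.5 − 6672.5 = 470
C = 470 + 0.85(11590) = 470 + 9851.5 = 10321.5

C = 10321.5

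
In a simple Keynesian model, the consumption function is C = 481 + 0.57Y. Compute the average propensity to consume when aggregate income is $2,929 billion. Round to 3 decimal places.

C = 481 + 0.57(2929) = 2150.53
APC = C/Y = 2150.53/2929 = 0.734

APC = 0.734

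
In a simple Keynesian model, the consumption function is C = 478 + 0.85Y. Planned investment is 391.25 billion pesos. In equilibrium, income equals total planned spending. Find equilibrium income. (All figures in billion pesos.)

Y = 5795

Y = C + I = 478 + 0.85Y + 391.25
Y − 0.85Y = 869.25
0.15Y = 869.25, so Y = 869.25/0.15 = 5795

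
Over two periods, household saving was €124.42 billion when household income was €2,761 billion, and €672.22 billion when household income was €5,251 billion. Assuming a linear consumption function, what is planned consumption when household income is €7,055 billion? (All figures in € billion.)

MPS = ΔS/ΔY = (672.22 − 124.42)/(5251 − 2761) = 547.8/2490 = 0.22
MPC = 1 − MPS = 0.78
Autonomous saving = 124.42 − 0.22(2761) = -483, so a = 483
C = 483 + 0.78(7055) = 483 + 5502.9 = 5985.9

C = 5985.9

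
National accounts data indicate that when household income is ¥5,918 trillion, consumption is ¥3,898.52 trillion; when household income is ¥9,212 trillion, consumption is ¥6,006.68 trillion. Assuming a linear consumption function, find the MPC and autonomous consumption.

MPC = 0.64; a = 111

MPC = ΔC/ΔY = (6006.68 − 3898.52)/(9212 − 5918) = 2108.16/3294 = 0.64
a = C − MPC·Y = 3898.52 − 0.64(5918) = 3898.52 − 3787.52 = 111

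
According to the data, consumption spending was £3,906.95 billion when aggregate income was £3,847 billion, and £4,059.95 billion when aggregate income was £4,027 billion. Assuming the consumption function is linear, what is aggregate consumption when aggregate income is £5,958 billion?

C = 5701.3

MPC = (4059.95 − 3906.95)/(4027 − 3847) = 153/180 = 0.85
a = 3906.95 − 0.85(3847) = 3906.95 − 3269.95 = 637
C = 637 + 0.85(5958) = 637 + 5064.3 = 5701.3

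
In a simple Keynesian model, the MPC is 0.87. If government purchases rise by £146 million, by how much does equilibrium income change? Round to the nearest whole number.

The multiplier is 1/(1 − MPC) = 1/0.13.
ΔY = 146/0.13 = 1123.08 ≈ 1123

ΔY ≈ 1123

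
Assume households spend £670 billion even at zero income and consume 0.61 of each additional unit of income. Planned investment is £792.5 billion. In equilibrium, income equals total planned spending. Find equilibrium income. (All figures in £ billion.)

Y = C + I = 670 + 0.61Y + 792.5
Y − 0.61Y = 1462.5
0.39Y = 1462.5, so Y = 1462.5/0.39 = 3750

Y = 3750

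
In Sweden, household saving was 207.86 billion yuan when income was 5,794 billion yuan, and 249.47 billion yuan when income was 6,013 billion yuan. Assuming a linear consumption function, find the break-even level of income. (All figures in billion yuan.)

Y = 4700

MPS = ΔS/ΔY = (249.47 − 207.86)/(6013 − 5794) = 41.61/219 = 0.19
MPC = 1 − MPS = 0.81
From S(5794) = 207.86: −a + 0.19(5794) = 207.86, so a = 1100.86 − 207.86 = 893
Break-even (S = 0): Y = a/MPS = 893/0.19 = 4700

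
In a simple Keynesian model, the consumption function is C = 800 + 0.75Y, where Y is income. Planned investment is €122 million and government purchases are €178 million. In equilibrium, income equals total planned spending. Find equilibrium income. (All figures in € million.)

Y = 4400

Y = C + I + G = 800 + 0.75Y + 122 + 178
Y − 0.75Y = 1100
0.25Y = 1100, so Y = 1100/0.25 = 4400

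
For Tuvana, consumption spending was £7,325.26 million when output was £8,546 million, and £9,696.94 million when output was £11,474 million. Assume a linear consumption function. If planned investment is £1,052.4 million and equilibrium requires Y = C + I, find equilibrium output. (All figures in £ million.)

Y = 7660

MPC = (9696.94 − 7325.26)/(11474 − 8546) = 2371.68/2928 = 0.81
a = 7325.26 − 0.81(8546) = 403
Equilibrium: Y = 403 + 0.81Y + 1052.4
0.19Y = 1455.4, so Y = 1455.4/0.19 = 7660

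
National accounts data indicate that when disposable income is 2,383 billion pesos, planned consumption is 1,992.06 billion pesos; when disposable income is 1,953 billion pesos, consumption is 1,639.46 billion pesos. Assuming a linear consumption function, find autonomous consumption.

a = 38

MPC = ΔC/ΔY = (1992.06 − 1639.46)/(2383 − 1953) = 352.6/430 = 0.82
a = C − MPC·Y = 1639.46 − 0.82(1953) = 1639.46 − 1601.46 = 38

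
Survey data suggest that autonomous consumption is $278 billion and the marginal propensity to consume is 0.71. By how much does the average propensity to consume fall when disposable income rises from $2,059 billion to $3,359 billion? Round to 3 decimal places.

ΔAPC = 0.052

At Y = 2059: C = 278 + 0.71(2059) = 1739.89, APC = 1739.89/2059 = 0.8450
At Y = 3359: C = 2662.89, APC = 2662.89/3359 = 0.7928
Fall in APC = 0.8450 − 0.7928 = 0.0522 ≈ 0.052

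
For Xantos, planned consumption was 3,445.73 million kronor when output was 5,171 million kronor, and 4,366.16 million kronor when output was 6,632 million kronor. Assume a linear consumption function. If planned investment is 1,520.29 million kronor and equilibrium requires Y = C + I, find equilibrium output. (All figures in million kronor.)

Y = 4617

MPC = (4366.16 − 3445.73)/(6632 − 5171) = 920.43/1461 = 0.63
a = 3445.73 − 0.63(5171) = 188
Equilibrium: Y = 188 + 0.63Y + 1520.29
0.37Y = 1708.29, so Y = 1708.29/0.37 = 4617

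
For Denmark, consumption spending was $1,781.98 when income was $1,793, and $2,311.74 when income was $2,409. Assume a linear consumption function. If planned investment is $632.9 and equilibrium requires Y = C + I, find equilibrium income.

Y = 6235

MPC = (2311.74 − 1781.98)/(2409 − 1793) = 529.76/616 = 0.86
a = 1781.98 − 0.86(1793) = 240
Equilibrium: Y = 240 + 0.86Y + 632.9
0.14Y = 872.9, so Y = 872.9/0.14 = 6235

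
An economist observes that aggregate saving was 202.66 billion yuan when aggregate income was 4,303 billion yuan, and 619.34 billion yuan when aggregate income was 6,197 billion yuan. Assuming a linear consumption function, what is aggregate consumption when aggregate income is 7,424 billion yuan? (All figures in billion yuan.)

C = 6534.72

MPS = ΔS/ΔY = (619.34 − 202.66)/(6197 − 4303) = 416.68/1894 = 0.22
MPC = 1 − MPS = 0.78
Autonomous saving = 202.66 − 0.22(4303) = -744, so a = 744
C = 744 + 0.78(7424) = 744 + 5790.72 = 6534.72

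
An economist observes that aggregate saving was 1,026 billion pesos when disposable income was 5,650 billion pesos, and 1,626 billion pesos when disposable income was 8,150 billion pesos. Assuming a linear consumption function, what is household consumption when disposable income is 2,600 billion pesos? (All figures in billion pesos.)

MPS = ΔS/ΔY = (1626 − 1026)/(8150 − 5650) = 600/2500 = 0.24
MPC = 1 − MPS = 0.76
Autonomous saving = 1026 − 0.24(5650) = -330, so a = 330
C = 330 + 0.76(2600) = 330 + 1976 = 2306

C = 2306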